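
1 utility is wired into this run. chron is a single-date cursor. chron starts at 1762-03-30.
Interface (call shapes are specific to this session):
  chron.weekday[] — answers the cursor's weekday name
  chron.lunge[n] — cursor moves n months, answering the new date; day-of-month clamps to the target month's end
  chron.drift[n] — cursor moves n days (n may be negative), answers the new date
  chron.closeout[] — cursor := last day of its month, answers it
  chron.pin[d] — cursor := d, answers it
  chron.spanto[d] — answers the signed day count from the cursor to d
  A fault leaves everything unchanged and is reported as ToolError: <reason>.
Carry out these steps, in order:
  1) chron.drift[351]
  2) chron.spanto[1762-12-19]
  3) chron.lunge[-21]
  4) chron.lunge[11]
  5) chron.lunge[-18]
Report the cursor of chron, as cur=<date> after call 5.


Answer: cur=1760-11-16

Derivation:
Do: chron.drift[n='351']
See: 1763-03-16
Do: chron.spanto[d='1762-12-19']
See: -87
Do: chron.lunge[n='-21']
See: 1761-06-16
Do: chron.lunge[n='11']
See: 1762-05-16
Do: chron.lunge[n='-18']
See: 1760-11-16


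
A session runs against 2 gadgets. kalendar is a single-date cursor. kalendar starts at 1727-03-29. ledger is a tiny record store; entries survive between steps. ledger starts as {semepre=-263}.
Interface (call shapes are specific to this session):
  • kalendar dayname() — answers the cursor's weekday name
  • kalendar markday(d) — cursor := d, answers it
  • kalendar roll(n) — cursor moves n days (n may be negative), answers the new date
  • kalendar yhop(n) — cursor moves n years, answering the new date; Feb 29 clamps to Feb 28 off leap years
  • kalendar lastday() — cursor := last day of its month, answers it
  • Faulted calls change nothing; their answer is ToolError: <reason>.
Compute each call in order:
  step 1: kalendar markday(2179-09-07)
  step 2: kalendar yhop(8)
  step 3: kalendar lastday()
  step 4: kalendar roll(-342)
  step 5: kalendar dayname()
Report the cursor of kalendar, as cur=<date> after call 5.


// 1. kalendar markday(d='2179-09-07') : 2179-09-07
// 2. kalendar yhop(n='8') : 2187-09-07
// 3. kalendar lastday() : 2187-09-30
// 4. kalendar roll(n='-342') : 2186-10-23
// 5. kalendar dayname() : Monday

Answer: cur=2186-10-23


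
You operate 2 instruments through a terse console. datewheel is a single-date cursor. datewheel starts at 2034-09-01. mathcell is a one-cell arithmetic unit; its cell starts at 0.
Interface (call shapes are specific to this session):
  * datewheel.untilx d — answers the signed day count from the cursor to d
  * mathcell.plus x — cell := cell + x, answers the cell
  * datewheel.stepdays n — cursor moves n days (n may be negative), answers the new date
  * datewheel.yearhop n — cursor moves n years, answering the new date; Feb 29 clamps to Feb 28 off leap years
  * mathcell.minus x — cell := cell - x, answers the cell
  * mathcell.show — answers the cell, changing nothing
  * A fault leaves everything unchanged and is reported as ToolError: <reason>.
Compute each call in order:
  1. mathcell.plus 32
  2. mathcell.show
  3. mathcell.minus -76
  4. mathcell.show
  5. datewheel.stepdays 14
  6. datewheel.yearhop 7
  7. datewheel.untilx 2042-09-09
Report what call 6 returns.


Answer: 2041-09-15

Derivation:
;; plus(x='32') -> 32
;; show() -> 32
;; minus(x='-76') -> 108
;; show() -> 108
;; stepdays(n='14') -> 2034-09-15
;; yearhop(n='7') -> 2041-09-15
;; untilx(d='2042-09-09') -> 359


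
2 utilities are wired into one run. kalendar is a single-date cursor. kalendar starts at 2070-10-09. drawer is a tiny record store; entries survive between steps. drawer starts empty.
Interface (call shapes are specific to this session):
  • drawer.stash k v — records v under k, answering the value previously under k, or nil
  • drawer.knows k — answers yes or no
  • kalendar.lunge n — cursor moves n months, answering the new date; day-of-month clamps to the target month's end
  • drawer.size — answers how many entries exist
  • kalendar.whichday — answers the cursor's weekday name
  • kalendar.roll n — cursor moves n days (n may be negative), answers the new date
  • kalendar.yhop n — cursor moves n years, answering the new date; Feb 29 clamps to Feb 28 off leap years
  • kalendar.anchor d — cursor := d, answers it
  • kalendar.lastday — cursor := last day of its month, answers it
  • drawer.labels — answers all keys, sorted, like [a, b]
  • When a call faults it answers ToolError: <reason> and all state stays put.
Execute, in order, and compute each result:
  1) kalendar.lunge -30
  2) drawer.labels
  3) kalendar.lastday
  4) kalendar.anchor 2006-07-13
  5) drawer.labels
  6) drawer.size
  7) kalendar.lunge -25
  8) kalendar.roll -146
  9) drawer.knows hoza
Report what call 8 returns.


Answer: 2004-01-19

Derivation:
I run kalendar.lunge(-30), → 2068-04-09.
I try drawer.labels, and get [].
Now I run kalendar.lastday(), which returns 2068-04-30.
Then kalendar.anchor(2006-07-13), yielding 2006-07-13.
Now I run drawer.labels, yielding [].
Using drawer.size(), and see 0.
I try kalendar.lunge(-25), yielding 2004-06-13.
I run kalendar.roll(-146), — result: 2004-01-19.
Calling drawer.knows(hoza), and observe no.


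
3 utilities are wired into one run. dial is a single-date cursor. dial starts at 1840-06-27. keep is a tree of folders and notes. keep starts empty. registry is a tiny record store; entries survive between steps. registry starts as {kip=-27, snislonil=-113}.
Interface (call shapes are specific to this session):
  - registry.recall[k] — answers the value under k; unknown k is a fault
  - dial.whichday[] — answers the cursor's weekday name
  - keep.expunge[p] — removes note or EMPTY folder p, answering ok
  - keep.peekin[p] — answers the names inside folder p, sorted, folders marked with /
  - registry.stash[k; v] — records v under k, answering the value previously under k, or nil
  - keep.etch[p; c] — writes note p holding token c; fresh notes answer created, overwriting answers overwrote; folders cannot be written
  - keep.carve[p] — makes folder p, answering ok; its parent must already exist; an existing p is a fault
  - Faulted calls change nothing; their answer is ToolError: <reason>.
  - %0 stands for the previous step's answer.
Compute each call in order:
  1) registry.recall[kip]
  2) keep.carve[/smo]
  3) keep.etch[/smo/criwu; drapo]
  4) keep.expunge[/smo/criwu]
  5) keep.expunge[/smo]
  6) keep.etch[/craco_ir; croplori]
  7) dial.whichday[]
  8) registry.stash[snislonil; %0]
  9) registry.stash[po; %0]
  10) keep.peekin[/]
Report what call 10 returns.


Answer: [craco_ir]

Derivation:
~$ registry.recall k: kip
= -27
~$ keep.carve p: /smo
= ok
~$ keep.etch p: /smo/criwu c: drapo
= created
~$ keep.expunge p: /smo/criwu
= ok
~$ keep.expunge p: /smo
= ok
~$ keep.etch p: /craco_ir c: croplori
= created
~$ dial.whichday
= Saturday
~$ registry.stash k: snislonil v: %0
= -113
~$ registry.stash k: po v: %0
= nil
~$ keep.peekin p: /
= [craco_ir]


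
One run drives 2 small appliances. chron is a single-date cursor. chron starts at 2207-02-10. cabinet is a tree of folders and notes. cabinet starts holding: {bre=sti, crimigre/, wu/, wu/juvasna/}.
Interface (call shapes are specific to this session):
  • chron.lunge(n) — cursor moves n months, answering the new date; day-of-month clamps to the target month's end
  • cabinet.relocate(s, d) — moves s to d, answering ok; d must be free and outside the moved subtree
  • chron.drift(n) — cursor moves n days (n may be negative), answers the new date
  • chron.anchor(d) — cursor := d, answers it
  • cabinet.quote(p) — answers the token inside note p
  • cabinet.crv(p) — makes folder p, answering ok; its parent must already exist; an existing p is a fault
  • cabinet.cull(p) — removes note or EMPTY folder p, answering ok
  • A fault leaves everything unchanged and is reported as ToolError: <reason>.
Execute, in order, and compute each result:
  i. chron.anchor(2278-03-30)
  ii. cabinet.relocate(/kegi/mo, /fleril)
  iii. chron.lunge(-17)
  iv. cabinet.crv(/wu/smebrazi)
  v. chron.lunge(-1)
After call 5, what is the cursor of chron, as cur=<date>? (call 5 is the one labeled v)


Using chron.anchor passing d: 2278-03-30, giving 2278-03-30.
Calling cabinet.relocate passing s: /kegi/mo, d: /fleril, which returns ToolError: not found.
Now I run chron.lunge passing n: -17, giving 2276-10-30.
I use cabinet.crv passing p: /wu/smebrazi: ok.
Now I run chron.lunge passing n: -1, which returns 2276-09-30.

Answer: cur=2276-09-30


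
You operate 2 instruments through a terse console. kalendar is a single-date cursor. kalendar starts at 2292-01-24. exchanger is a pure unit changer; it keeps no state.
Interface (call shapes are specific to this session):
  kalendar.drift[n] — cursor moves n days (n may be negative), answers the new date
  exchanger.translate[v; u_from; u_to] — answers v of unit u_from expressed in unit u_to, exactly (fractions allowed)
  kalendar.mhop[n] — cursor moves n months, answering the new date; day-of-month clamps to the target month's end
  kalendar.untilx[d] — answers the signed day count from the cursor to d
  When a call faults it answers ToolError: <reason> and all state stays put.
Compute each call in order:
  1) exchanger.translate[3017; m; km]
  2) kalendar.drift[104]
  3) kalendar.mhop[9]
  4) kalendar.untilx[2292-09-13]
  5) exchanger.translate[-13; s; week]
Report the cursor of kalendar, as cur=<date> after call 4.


-> exchanger.translate(v=3017, u_from=m, u_to=km)
<- 3017/1000
-> kalendar.drift(n=104)
<- 2292-05-07
-> kalendar.mhop(n=9)
<- 2293-02-07
-> kalendar.untilx(d=2292-09-13)
<- -147
-> exchanger.translate(v=-13, u_from=s, u_to=week)
<- -13/604800

Answer: cur=2293-02-07


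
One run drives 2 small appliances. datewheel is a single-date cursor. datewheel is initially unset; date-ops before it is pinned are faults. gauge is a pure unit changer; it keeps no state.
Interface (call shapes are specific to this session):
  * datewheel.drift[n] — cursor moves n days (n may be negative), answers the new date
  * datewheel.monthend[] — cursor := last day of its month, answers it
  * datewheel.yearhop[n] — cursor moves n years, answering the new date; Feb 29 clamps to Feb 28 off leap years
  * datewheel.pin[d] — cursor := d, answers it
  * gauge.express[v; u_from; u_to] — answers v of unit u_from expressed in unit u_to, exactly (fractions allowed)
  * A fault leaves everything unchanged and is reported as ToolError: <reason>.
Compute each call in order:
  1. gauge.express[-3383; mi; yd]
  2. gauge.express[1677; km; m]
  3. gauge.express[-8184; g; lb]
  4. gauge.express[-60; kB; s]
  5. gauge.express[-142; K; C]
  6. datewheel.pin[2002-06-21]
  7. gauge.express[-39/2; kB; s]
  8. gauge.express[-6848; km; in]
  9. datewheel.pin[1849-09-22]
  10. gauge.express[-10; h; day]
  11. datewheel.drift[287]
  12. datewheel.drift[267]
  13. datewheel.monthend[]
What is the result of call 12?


~$ gauge.express v=-3383 u_from=mi u_to=yd
[out] -5954080
~$ gauge.express v=1677 u_from=km u_to=m
[out] 1677000
~$ gauge.express v=-8184 u_from=g u_to=lb
[out] -74400000/4123567
~$ gauge.express v=-60 u_from=kB u_to=s
[out] ToolError: incompatible units
~$ gauge.express v=-142 u_from=K u_to=C
[out] -8303/20
~$ datewheel.pin d=2002-06-21
[out] 2002-06-21
~$ gauge.express v=-39/2 u_from=kB u_to=s
[out] ToolError: incompatible units
~$ gauge.express v=-6848 u_from=km u_to=in
[out] -34240000000/127
~$ datewheel.pin d=1849-09-22
[out] 1849-09-22
~$ gauge.express v=-10 u_from=h u_to=day
[out] -5/12
~$ datewheel.drift n=287
[out] 1850-07-06
~$ datewheel.drift n=267
[out] 1851-03-30
~$ datewheel.monthend
[out] 1851-03-31

Answer: 1851-03-30


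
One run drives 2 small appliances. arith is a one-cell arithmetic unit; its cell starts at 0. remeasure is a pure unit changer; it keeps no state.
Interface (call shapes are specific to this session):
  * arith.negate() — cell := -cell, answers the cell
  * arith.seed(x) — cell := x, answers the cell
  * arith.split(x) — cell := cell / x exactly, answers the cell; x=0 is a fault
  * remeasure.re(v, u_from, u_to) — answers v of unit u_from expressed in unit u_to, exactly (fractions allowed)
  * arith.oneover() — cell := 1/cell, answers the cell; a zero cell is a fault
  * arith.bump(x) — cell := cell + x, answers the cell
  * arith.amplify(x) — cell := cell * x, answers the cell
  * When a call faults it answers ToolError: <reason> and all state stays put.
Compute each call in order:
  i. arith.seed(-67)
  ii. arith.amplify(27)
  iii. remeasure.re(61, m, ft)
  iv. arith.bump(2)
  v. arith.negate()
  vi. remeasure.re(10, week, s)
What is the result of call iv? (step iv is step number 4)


Answer: -1807

Derivation:
$ arith.seed x: -67
[out] -67
$ arith.amplify x: 27
[out] -1809
$ remeasure.re v: 61 u_from: m u_to: ft
[out] 76250/381
$ arith.bump x: 2
[out] -1807
$ arith.negate
[out] 1807
$ remeasure.re v: 10 u_from: week u_to: s
[out] 6048000


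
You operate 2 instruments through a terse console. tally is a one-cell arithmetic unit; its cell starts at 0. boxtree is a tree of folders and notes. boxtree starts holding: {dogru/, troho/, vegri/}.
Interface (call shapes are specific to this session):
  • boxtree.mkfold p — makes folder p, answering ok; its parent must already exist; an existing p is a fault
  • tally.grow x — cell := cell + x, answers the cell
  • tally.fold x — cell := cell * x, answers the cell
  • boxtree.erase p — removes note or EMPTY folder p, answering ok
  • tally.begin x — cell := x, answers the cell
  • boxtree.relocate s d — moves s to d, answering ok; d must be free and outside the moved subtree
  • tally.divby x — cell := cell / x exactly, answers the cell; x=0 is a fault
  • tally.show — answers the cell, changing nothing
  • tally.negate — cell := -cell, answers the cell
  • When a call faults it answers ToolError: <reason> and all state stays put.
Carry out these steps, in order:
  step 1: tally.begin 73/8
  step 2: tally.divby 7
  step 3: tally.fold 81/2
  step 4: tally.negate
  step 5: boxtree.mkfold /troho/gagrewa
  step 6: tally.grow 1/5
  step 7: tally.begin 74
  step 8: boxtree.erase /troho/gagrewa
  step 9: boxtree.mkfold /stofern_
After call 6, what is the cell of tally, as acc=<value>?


Answer: acc=-29453/560

Derivation:
Using tally.begin passing 73/8, → 73/8.
Invoking tally.divby passing 7, and see 73/56.
Invoking tally.fold passing 81/2, and observe 5913/112.
I invoke tally.negate(): -5913/112.
I use boxtree.mkfold passing /troho/gagrewa, and observe ok.
Invoking tally.grow passing 1/5: -29453/560.
Now I run tally.begin passing 74, → 74.
Then boxtree.erase passing /troho/gagrewa, which returns ok.
Invoking boxtree.mkfold passing /stofern_, which returns ok.


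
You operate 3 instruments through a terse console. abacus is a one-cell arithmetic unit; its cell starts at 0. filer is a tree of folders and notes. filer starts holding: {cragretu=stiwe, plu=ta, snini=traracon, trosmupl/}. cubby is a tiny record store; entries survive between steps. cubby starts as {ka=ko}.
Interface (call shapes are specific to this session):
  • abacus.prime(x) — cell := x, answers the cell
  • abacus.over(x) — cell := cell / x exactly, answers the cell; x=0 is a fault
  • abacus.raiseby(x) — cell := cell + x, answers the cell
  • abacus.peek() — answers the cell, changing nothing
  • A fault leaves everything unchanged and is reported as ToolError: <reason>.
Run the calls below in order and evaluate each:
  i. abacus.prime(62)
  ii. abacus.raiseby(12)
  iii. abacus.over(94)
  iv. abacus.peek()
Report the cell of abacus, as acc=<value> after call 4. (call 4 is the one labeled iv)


Answer: acc=37/47

Derivation:
Act: abacus.prime[62]
Obs: 62
Act: abacus.raiseby[12]
Obs: 74
Act: abacus.over[94]
Obs: 37/47
Act: abacus.peek[]
Obs: 37/47


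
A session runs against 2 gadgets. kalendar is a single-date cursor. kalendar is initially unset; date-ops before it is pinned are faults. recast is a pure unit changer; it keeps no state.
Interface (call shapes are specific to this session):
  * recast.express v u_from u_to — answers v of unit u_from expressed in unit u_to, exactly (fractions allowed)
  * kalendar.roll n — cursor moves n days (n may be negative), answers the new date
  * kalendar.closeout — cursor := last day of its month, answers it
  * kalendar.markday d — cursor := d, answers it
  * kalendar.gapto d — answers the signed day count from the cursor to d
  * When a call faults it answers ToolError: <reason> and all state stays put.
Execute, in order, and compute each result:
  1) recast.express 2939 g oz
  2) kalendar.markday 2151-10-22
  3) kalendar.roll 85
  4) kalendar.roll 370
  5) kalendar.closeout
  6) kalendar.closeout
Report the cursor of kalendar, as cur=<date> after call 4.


Answer: cur=2153-01-19

Derivation:
% 1. express(2939, g, oz) ~> 4702400000/45359237
% 2. markday(2151-10-22) ~> 2151-10-22
% 3. roll(85) ~> 2152-01-15
% 4. roll(370) ~> 2153-01-19
% 5. closeout() ~> 2153-01-31
% 6. closeout() ~> 2153-01-31


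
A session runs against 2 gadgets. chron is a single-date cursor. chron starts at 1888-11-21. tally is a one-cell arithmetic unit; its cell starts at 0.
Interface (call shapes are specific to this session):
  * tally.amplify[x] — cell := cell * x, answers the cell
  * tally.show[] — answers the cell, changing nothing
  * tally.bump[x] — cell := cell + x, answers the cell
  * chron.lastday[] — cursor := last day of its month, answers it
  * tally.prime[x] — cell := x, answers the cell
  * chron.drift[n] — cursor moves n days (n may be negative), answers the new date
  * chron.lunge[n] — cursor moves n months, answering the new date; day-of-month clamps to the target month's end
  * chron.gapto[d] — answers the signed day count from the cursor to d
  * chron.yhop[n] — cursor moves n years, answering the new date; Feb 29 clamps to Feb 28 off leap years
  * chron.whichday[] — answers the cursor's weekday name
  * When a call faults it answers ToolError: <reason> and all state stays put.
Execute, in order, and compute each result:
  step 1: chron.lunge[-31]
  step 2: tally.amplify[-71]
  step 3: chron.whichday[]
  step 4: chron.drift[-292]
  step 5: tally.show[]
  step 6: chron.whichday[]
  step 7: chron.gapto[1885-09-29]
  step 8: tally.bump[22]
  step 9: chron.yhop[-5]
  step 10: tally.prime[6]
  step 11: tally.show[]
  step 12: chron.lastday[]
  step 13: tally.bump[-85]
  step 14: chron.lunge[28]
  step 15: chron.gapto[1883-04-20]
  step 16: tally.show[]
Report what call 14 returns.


[in] lunge n=-31
= 1886-04-21
[in] amplify x=-71
= 0
[in] whichday
= Wednesday
[in] drift n=-292
= 1885-07-03
[in] show
= 0
[in] whichday
= Friday
[in] gapto d=1885-09-29
= 88
[in] bump x=22
= 22
[in] yhop n=-5
= 1880-07-03
[in] prime x=6
= 6
[in] show
= 6
[in] lastday
= 1880-07-31
[in] bump x=-85
= -79
[in] lunge n=28
= 1882-11-30
[in] gapto d=1883-04-20
= 141
[in] show
= -79

Answer: 1882-11-30


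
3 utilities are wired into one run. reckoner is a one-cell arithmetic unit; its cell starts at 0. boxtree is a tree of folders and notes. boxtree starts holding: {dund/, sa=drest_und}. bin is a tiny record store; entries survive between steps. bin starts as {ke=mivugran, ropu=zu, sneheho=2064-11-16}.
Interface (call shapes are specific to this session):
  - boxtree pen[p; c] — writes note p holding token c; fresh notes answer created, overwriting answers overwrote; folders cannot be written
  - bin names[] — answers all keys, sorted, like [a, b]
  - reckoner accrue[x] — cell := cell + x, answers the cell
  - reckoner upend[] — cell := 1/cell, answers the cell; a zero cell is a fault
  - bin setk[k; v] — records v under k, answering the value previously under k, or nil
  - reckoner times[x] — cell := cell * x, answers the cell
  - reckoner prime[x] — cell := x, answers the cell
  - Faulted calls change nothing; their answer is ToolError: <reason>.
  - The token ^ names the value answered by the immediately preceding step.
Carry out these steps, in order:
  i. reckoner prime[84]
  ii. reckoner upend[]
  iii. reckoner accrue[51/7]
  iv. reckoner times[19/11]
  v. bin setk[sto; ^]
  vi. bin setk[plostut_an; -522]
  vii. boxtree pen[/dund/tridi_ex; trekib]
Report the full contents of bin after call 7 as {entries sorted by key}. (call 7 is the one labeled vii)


Now I run reckoner prime with x: 84, → 84.
Then reckoner upend, and see 1/84.
I invoke reckoner accrue with x: 51/7, — result: 613/84.
I call reckoner times with x: 19/11, which returns 11647/924.
I run bin setk with k: sto, v: ^, giving nil.
Then bin setk with k: plostut_an, v: -522, and get nil.
I invoke boxtree pen with p: /dund/tridi_ex, c: trekib, → created.

Answer: {ke=mivugran, plostut_an=-522, ropu=zu, sneheho=2064-11-16, sto=11647/924}


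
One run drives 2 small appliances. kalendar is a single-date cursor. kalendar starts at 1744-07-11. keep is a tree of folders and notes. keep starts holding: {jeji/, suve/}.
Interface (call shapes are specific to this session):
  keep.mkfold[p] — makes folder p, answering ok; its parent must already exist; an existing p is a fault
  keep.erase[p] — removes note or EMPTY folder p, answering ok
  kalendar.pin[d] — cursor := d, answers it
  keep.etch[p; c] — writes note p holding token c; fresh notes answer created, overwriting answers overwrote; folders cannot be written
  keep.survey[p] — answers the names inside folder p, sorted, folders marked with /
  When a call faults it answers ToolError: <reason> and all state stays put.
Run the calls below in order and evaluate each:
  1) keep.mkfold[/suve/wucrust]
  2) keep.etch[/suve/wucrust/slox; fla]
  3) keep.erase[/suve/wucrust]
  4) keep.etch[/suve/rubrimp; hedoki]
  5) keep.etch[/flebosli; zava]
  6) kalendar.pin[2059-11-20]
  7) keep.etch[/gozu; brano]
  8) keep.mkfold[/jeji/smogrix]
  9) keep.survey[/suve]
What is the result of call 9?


Answer: [rubrimp, wucrust/]

Derivation:
>>> mkfold p='/suve/wucrust'
[out] ok
>>> etch p='/suve/wucrust/slox' c='fla'
[out] created
>>> erase p='/suve/wucrust'
[out] ToolError: not empty
>>> etch p='/suve/rubrimp' c='hedoki'
[out] created
>>> etch p='/flebosli' c='zava'
[out] created
>>> pin d='2059-11-20'
[out] 2059-11-20
>>> etch p='/gozu' c='brano'
[out] created
>>> mkfold p='/jeji/smogrix'
[out] ok
>>> survey p='/suve'
[out] [rubrimp, wucrust/]


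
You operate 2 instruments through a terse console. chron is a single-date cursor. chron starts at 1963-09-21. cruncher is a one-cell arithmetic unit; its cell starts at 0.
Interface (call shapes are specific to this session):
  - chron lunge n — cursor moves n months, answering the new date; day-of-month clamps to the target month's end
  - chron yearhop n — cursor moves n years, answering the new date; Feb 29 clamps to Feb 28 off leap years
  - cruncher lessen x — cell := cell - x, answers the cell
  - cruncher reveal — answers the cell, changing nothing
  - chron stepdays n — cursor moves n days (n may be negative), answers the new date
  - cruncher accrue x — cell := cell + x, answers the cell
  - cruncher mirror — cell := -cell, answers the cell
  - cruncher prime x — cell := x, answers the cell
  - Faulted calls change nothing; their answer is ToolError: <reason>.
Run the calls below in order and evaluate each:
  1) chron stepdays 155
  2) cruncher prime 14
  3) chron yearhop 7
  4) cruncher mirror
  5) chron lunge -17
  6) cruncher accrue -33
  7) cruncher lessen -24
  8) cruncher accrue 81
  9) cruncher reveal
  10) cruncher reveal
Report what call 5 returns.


Now I run chron stepdays with n→155, and observe 1964-02-23.
I invoke cruncher prime with x→14, — result: 14.
Invoking chron yearhop with n→7, and get 1971-02-23.
Calling cruncher mirror(), and see -14.
Calling chron lunge with n→-17: 1969-09-23.
Invoking cruncher accrue with x→-33, — result: -47.
Next I call cruncher lessen with x→-24, yielding -23.
I use cruncher accrue with x→81, yielding 58.
Then cruncher reveal(), and get 58.
Invoking cruncher reveal(), which returns 58.

Answer: 1969-09-23


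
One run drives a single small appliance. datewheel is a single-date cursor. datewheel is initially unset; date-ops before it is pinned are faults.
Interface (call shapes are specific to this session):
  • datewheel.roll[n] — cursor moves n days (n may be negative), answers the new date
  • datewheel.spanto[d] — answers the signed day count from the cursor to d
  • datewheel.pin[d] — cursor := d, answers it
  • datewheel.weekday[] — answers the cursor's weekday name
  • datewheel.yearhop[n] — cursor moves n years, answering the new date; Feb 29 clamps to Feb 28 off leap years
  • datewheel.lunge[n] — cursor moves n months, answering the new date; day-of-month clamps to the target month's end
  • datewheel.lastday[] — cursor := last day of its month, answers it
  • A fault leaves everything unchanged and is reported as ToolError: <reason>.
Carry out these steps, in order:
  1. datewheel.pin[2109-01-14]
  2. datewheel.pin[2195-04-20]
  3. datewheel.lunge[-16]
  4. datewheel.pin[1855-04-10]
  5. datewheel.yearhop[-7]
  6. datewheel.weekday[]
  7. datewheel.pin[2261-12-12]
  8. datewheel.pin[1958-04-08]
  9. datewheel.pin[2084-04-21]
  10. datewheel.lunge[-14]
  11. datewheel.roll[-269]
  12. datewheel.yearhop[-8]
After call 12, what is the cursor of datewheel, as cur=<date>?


Answer: cur=2074-05-28

Derivation:
% datewheel.pin 2109-01-14
  2109-01-14
% datewheel.pin 2195-04-20
  2195-04-20
% datewheel.lunge -16
  2193-12-20
% datewheel.pin 1855-04-10
  1855-04-10
% datewheel.yearhop -7
  1848-04-10
% datewheel.weekday
  Monday
% datewheel.pin 2261-12-12
  2261-12-12
% datewheel.pin 1958-04-08
  1958-04-08
% datewheel.pin 2084-04-21
  2084-04-21
% datewheel.lunge -14
  2083-02-21
% datewheel.roll -269
  2082-05-28
% datewheel.yearhop -8
  2074-05-28


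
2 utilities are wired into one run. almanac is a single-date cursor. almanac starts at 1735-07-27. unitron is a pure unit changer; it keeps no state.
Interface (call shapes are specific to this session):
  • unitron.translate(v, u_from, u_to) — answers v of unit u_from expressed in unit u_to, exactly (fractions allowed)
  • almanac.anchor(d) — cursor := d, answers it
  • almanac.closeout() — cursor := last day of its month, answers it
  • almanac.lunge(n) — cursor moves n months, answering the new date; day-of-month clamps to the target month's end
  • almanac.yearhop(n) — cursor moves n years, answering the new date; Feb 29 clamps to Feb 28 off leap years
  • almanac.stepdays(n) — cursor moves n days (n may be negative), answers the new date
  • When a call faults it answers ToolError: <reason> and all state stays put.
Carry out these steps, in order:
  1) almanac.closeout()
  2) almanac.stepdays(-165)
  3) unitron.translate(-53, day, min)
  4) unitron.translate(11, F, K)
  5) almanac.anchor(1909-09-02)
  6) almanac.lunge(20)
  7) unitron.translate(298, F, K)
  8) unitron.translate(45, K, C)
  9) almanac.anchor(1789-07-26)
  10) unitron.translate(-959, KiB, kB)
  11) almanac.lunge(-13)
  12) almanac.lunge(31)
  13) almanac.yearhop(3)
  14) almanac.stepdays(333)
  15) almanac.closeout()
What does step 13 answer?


Answer: 1794-01-26

Derivation:
// almanac.closeout() ~> 1735-07-31
// almanac.stepdays(-165) ~> 1735-02-16
// unitron.translate(-53, day, min) ~> -76320
// unitron.translate(11, F, K) ~> 15689/60
// almanac.anchor(1909-09-02) ~> 1909-09-02
// almanac.lunge(20) ~> 1911-05-02
// unitron.translate(298, F, K) ~> 75767/180
// unitron.translate(45, K, C) ~> -4563/20
// almanac.anchor(1789-07-26) ~> 1789-07-26
// unitron.translate(-959, KiB, kB) ~> -122752/125
// almanac.lunge(-13) ~> 1788-06-26
// almanac.lunge(31) ~> 1791-01-26
// almanac.yearhop(3) ~> 1794-01-26
// almanac.stepdays(333) ~> 1794-12-25
// almanac.closeout() ~> 1794-12-31


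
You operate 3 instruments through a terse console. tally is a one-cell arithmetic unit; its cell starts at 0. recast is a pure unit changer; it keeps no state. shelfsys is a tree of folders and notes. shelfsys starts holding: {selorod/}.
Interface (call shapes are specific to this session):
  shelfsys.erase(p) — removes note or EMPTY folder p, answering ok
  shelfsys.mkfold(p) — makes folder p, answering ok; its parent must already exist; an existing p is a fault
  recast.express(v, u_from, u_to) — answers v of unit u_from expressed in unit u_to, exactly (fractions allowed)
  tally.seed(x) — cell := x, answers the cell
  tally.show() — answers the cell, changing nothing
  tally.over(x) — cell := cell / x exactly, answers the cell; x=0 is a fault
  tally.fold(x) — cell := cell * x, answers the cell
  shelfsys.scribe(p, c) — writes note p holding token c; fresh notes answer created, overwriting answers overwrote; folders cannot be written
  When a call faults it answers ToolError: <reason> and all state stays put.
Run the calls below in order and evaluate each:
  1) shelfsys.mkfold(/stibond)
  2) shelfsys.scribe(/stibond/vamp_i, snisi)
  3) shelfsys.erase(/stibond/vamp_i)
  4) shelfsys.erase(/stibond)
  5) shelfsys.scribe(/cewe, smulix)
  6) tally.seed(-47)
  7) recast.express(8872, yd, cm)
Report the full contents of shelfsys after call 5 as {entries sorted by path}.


Answer: {cewe=smulix, selorod/}

Derivation:
~$ mkfold p=/stibond
:: ok
~$ scribe p=/stibond/vamp_i c=snisi
:: created
~$ erase p=/stibond/vamp_i
:: ok
~$ erase p=/stibond
:: ok
~$ scribe p=/cewe c=smulix
:: created
~$ seed x=-47
:: -47
~$ express v=8872 u_from=yd u_to=cm
:: 20281392/25


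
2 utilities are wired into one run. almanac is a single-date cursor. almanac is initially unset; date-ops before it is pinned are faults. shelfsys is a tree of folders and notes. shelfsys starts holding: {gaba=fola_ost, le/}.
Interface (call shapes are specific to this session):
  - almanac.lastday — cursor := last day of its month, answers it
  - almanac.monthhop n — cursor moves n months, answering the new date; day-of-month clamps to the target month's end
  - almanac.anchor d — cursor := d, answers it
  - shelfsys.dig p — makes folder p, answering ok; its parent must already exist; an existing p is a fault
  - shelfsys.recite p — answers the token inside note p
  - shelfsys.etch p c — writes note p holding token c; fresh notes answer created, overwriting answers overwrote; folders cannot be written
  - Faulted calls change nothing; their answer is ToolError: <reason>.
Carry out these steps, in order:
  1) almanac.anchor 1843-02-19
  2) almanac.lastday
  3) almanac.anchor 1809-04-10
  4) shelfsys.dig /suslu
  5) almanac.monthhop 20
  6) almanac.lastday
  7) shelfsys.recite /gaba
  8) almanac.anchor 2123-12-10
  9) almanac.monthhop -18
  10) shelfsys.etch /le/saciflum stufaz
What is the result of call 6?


Answer: 1810-12-31

Derivation:
Step: almanac.anchor[d→1843-02-19]
Result: 1843-02-19
Step: almanac.lastday[]
Result: 1843-02-28
Step: almanac.anchor[d→1809-04-10]
Result: 1809-04-10
Step: shelfsys.dig[p→/suslu]
Result: ok
Step: almanac.monthhop[n→20]
Result: 1810-12-10
Step: almanac.lastday[]
Result: 1810-12-31
Step: shelfsys.recite[p→/gaba]
Result: fola_ost
Step: almanac.anchor[d→2123-12-10]
Result: 2123-12-10
Step: almanac.monthhop[n→-18]
Result: 2122-06-10
Step: shelfsys.etch[p→/le/saciflum; c→stufaz]
Result: created


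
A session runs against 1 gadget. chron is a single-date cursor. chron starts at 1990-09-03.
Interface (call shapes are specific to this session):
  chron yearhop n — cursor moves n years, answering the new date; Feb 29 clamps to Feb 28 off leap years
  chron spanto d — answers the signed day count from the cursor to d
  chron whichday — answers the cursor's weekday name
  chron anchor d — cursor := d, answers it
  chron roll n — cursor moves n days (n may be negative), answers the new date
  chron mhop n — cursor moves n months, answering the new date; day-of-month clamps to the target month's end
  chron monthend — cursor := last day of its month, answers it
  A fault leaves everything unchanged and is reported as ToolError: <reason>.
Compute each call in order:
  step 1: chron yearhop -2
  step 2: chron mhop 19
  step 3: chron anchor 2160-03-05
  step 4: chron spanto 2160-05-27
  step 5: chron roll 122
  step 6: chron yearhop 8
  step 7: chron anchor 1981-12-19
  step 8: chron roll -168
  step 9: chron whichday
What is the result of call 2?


Answer: 1990-04-03

Derivation:
>>> chron yearhop -2
[out] 1988-09-03
>>> chron mhop 19
[out] 1990-04-03
>>> chron anchor 2160-03-05
[out] 2160-03-05
>>> chron spanto 2160-05-27
[out] 83
>>> chron roll 122
[out] 2160-07-05
>>> chron yearhop 8
[out] 2168-07-05
>>> chron anchor 1981-12-19
[out] 1981-12-19
>>> chron roll -168
[out] 1981-07-04
>>> chron whichday
[out] Saturday


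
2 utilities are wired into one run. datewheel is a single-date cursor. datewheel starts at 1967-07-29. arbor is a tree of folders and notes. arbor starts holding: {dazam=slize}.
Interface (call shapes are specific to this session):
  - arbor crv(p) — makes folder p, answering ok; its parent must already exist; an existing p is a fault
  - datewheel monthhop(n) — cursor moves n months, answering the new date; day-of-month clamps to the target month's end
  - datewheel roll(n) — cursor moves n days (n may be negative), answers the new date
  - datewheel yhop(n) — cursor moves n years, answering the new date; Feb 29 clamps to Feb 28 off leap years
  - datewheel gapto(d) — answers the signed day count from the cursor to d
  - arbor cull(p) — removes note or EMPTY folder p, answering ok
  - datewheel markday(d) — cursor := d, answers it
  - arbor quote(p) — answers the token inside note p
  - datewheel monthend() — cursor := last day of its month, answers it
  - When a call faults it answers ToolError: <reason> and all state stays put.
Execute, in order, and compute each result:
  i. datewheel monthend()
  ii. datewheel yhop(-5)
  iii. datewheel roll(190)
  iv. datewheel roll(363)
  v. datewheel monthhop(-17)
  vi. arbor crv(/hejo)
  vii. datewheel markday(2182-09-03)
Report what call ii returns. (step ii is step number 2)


Answer: 1962-07-31

Derivation:
→ datewheel monthend()
← 1967-07-31
→ datewheel yhop(n='-5')
← 1962-07-31
→ datewheel roll(n='190')
← 1963-02-06
→ datewheel roll(n='363')
← 1964-02-04
→ datewheel monthhop(n='-17')
← 1962-09-04
→ arbor crv(p='/hejo')
← ok
→ datewheel markday(d='2182-09-03')
← 2182-09-03


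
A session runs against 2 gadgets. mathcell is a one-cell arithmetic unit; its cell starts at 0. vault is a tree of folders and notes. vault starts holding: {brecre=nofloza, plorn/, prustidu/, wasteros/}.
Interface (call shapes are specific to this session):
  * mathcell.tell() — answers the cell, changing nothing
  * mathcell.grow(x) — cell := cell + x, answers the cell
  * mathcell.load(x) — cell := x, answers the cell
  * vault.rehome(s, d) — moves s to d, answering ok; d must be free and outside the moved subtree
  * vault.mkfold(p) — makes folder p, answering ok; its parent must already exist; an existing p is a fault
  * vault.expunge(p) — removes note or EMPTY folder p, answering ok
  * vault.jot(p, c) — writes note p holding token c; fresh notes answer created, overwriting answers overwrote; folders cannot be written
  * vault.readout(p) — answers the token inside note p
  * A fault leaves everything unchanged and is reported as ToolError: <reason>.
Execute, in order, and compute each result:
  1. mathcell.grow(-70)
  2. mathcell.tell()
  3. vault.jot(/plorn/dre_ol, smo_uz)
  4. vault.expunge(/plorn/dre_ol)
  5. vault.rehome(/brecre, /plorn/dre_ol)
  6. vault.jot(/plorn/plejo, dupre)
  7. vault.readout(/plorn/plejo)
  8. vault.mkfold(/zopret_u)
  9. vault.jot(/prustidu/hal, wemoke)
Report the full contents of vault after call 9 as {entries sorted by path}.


==> mathcell.grow(x→-70)
<== -70
==> mathcell.tell()
<== -70
==> vault.jot(p→/plorn/dre_ol, c→smo_uz)
<== created
==> vault.expunge(p→/plorn/dre_ol)
<== ok
==> vault.rehome(s→/brecre, d→/plorn/dre_ol)
<== ok
==> vault.jot(p→/plorn/plejo, c→dupre)
<== created
==> vault.readout(p→/plorn/plejo)
<== dupre
==> vault.mkfold(p→/zopret_u)
<== ok
==> vault.jot(p→/prustidu/hal, c→wemoke)
<== created

Answer: {plorn/, plorn/dre_ol=nofloza, plorn/plejo=dupre, prustidu/, prustidu/hal=wemoke, wasteros/, zopret_u/}


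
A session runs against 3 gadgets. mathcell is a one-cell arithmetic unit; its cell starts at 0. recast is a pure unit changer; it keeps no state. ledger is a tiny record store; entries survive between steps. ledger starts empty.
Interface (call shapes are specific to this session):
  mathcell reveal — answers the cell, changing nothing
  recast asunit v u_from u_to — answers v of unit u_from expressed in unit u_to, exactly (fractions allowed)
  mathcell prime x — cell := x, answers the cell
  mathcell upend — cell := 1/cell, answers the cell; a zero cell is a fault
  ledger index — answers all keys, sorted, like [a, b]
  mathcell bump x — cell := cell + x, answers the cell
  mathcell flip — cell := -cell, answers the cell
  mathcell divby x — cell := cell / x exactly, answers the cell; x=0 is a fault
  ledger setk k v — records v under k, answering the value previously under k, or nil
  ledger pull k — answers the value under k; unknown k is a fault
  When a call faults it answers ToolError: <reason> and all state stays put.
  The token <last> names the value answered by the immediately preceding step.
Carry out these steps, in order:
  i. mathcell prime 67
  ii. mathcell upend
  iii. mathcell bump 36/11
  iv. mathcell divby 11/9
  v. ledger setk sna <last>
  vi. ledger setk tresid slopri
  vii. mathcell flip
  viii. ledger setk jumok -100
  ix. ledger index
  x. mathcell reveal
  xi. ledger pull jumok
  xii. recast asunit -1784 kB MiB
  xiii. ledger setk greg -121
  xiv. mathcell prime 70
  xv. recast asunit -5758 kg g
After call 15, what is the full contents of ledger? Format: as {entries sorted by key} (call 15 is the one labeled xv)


Answer: {greg=-121, jumok=-100, sna=21807/8107, tresid=slopri}

Derivation:
==> mathcell prime(x='67')
<== 67
==> mathcell upend()
<== 1/67
==> mathcell bump(x='36/11')
<== 2423/737
==> mathcell divby(x='11/9')
<== 21807/8107
==> ledger setk(k='sna', v='<last>')
<== nil
==> ledger setk(k='tresid', v='slopri')
<== nil
==> mathcell flip()
<== -21807/8107
==> ledger setk(k='jumok', v='-100')
<== nil
==> ledger index()
<== [jumok, sna, tresid]
==> mathcell reveal()
<== -21807/8107
==> ledger pull(k='jumok')
<== -100
==> recast asunit(v='-1784', u_from='kB', u_to='MiB')
<== -27875/16384
==> ledger setk(k='greg', v='-121')
<== nil
==> mathcell prime(x='70')
<== 70
==> recast asunit(v='-5758', u_from='kg', u_to='g')
<== -5758000


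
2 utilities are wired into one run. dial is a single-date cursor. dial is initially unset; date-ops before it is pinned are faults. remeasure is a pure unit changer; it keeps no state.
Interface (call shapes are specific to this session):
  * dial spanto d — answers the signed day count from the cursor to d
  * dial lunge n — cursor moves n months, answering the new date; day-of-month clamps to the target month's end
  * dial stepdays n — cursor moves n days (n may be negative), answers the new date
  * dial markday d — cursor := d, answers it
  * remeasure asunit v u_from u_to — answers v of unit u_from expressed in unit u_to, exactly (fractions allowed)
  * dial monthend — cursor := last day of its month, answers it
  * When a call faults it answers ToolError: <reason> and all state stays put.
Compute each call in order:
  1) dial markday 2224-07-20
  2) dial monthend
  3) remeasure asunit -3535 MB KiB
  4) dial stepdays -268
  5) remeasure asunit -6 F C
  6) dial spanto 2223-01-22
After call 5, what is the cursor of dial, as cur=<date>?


Answer: cur=2223-11-06

Derivation:
Act: dial markday[d: 2224-07-20]
Obs: 2224-07-20
Act: dial monthend[]
Obs: 2224-07-31
Act: remeasure asunit[v: -3535; u_from: MB; u_to: KiB]
Obs: -55234375/16
Act: dial stepdays[n: -268]
Obs: 2223-11-06
Act: remeasure asunit[v: -6; u_from: F; u_to: C]
Obs: -190/9
Act: dial spanto[d: 2223-01-22]
Obs: -288


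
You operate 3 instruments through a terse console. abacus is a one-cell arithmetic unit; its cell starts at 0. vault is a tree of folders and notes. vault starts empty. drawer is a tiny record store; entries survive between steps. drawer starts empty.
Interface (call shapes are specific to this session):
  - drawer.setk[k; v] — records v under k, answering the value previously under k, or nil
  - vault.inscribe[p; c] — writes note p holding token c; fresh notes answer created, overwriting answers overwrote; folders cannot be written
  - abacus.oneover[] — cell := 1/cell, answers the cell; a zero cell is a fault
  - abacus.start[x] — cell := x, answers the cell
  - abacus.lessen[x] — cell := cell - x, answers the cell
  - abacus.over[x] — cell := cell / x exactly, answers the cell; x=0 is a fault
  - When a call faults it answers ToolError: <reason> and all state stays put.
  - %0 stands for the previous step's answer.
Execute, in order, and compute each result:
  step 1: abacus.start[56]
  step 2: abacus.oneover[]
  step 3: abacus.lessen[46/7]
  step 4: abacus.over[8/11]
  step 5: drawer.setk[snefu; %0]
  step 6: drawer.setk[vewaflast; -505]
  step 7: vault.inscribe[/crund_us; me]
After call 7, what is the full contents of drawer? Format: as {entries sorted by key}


Answer: {snefu=-4037/448, vewaflast=-505}

Derivation:
$ abacus.start x: 56
= 56
$ abacus.oneover
= 1/56
$ abacus.lessen x: 46/7
= -367/56
$ abacus.over x: 8/11
= -4037/448
$ drawer.setk k: snefu v: %0
= nil
$ drawer.setk k: vewaflast v: -505
= nil
$ vault.inscribe p: /crund_us c: me
= created
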